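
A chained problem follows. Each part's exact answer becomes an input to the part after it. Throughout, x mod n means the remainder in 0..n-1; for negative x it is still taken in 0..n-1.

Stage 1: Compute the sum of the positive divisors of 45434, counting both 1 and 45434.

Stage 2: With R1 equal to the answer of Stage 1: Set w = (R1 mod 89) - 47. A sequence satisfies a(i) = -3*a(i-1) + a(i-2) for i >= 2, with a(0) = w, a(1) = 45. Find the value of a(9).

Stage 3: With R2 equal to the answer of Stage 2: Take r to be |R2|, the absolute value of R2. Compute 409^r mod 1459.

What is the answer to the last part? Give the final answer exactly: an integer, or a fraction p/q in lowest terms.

1402

Stage 1: 45434 = 2 * 22717; sigma = (1 + 2) * (1 + 22717) = 3 * 22718 = 68154; answer 68154
Stage 2: R1 = 68154; w = 22; a(2) = -3*(45) + 1*(22) = -113; iterating: a(2)=-113, a(3)=384, a(4)=-1265, a(5)=4179, a(6)=-13802, a(7)=45585, a(8)=-150557, a(9)=497256; answer 497256
Stage 3: R2 = 497256; r = 497256; squarings mod 1459: 409^1=409, 409^2=955, 409^4=150, 409^8=615, 409^16=344, 409^32=157, 409^64=1305, 409^128=372, 409^256=1238, 409^512=694, 409^1024=166, 409^2048=1294, 409^4096=963, 409^8192=904, 409^16384=176, 409^32768=337, 409^65536=1226, 409^131072=306, 409^262144=260; 409^497256 = 409^8 * 409^32 * 409^64 * 409^512 * 409^1024 * 409^4096 * 409^32768 * 409^65536 * 409^131072 * 409^262144 = 1402 (mod 1459); answer 1402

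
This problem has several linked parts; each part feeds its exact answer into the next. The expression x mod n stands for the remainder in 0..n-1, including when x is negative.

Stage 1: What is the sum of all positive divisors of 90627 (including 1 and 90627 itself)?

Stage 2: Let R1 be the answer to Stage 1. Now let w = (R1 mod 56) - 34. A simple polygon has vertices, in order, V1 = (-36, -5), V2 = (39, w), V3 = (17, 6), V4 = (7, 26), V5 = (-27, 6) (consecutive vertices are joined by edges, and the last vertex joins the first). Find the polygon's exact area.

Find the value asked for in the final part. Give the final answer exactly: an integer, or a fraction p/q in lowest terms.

1863

Stage 1: 90627 = 3 * 17 * 1777; sigma = (1 + 3) * (1 + 17) * (1 + 1777) = 4 * 18 * 1778 = 128016; answer 128016
Stage 2: R1 = 128016; w = -34; cross terms: (-36*-34 - 39*-5)=1419, (39*6 - 17*-34)=812, (17*26 - 7*6)=400, (7*6 - -27*26)=744, (-27*-5 - -36*6)=351; twice the area = |3726| = 3726; area = 1863; answer 1863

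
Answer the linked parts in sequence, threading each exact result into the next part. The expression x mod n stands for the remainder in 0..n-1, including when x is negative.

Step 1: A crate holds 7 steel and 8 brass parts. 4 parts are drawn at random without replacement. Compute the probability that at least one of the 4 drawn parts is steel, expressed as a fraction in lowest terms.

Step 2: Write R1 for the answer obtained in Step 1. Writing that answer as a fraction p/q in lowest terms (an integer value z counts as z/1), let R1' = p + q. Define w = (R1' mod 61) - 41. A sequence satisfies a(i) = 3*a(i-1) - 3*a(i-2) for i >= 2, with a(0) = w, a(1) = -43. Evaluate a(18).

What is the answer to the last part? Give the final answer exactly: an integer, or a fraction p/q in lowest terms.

511758

Step 1: total draws C(15,4) = 1365; complement C(8,4) = 70; favorable 1365 - 70 = 1295; P = 37/39; answer 37/39
Step 2: R1 = 37/39; threaded value p + q = 76; w = -26; a(2) = 3*(-43) - 3*(-26) = -51; iterating: a(2)=-51, a(3)=-24, a(4)=81, a(5)=315, a(6)=702, a(7)=1161, a(8)=1377, a(9)=648, a(10)=-2187, a(11)=-8505, a(12)=-18954, a(13)=-31347, a(14)=-37179, a(15)=-17496, a(16)=59049, a(17)=229635, a(18)=511758; answer 511758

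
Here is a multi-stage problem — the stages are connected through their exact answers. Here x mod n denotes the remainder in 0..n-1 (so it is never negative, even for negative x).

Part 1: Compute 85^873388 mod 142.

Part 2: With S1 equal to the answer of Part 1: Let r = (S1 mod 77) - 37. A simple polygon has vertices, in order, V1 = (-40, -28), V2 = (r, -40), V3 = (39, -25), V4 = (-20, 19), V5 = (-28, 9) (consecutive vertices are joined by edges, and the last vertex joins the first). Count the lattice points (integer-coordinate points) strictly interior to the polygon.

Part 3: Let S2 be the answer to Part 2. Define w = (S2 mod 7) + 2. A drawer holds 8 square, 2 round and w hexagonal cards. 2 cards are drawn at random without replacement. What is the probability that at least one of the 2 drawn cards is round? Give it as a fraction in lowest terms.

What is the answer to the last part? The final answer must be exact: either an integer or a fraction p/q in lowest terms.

Part 1: squarings mod 142: 85^1=85, 85^2=125, 85^4=5, 85^8=25, 85^16=57, 85^32=125, 85^64=5, 85^128=25, 85^256=57, 85^512=125, 85^1024=5, 85^2048=25, 85^4096=57, 85^8192=125, 85^16384=5, 85^32768=25, 85^65536=57, 85^131072=125, 85^262144=5, 85^524288=25; 85^873388 = 85^4 * 85^8 * 85^32 * 85^128 * 85^256 * 85^512 * 85^4096 * 85^16384 * 85^65536 * 85^262144 * 85^524288 = 25 (mod 142); answer 25
Part 2: S1 = 25; r = -12; cross terms: (-40*-40 - -12*-28)=1264, (-12*-25 - 39*-40)=1860, (39*19 - -20*-25)=241, (-20*9 - -28*19)=352, (-28*-28 - -40*9)=1144; twice the area = |4861| = 4861; area = 4861/2; boundary points = 4 + 3 + 1 + 2 + 1 = 11; strictly interior points = area - boundary/2 + 1 = 2426; answer 2426
Part 3: S2 = 2426; w = 6; total draws C(16,2) = 120; complement C(14,2) = 91; favorable 120 - 91 = 29; P = 29/120; answer 29/120

29/120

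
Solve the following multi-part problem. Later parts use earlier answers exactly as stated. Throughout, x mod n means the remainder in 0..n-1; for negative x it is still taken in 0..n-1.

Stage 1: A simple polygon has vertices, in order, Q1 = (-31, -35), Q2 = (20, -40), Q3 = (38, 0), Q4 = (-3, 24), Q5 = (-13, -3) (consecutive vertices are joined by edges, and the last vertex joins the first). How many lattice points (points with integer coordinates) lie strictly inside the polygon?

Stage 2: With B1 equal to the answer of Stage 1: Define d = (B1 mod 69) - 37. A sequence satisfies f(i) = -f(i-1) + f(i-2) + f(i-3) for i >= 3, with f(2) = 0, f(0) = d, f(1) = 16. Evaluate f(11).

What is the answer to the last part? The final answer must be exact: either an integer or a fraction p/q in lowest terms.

Stage 1: cross terms: (-31*-40 - 20*-35)=1940, (20*0 - 38*-40)=1520, (38*24 - -3*0)=912, (-3*-3 - -13*24)=321, (-13*-35 - -31*-3)=362; twice the area = |5055| = 5055; area = 5055/2; boundary points = 1 + 2 + 1 + 1 + 2 = 7; strictly interior points = area - boundary/2 + 1 = 2525; answer 2525
Stage 2: B1 = 2525; d = 4; f(3) = -1*(0) + 1*(16) + 1*(4) = 20; iterating: f(3)=20, f(4)=-4, f(5)=24, f(6)=-8, f(7)=28, f(8)=-12, f(9)=32, f(10)=-16, f(11)=36; answer 36

36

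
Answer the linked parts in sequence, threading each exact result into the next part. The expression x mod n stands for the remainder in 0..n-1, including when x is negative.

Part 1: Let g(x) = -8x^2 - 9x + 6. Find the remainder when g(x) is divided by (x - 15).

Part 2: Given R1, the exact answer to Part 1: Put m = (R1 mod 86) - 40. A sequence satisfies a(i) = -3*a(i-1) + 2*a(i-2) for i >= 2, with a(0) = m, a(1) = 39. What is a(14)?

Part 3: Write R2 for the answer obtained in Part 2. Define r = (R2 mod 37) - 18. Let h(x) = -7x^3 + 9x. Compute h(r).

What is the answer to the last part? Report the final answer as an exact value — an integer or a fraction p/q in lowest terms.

-19082

Part 1: remainder = value at the root: -8*(15)^2 - 9*(15)^1 + 6 = (-1800) + (-135) + (6) = -1929; answer -1929
Part 2: R1 = -1929; m = 9; a(2) = -3*(39) + 2*(9) = -99; iterating: a(2)=-99, a(3)=375, a(4)=-1323, a(5)=4719, a(6)=-16803, a(7)=59847, a(8)=-213147, a(9)=759135, a(10)=-2703699, a(11)=9629367, a(12)=-34295499, a(13)=122145231, a(14)=-435026691; answer -435026691
Part 3: R2 = -435026691; r = 14; -7*(14)^3 + 9*(14)^1 = (-19208) + (126) = -19082; answer -19082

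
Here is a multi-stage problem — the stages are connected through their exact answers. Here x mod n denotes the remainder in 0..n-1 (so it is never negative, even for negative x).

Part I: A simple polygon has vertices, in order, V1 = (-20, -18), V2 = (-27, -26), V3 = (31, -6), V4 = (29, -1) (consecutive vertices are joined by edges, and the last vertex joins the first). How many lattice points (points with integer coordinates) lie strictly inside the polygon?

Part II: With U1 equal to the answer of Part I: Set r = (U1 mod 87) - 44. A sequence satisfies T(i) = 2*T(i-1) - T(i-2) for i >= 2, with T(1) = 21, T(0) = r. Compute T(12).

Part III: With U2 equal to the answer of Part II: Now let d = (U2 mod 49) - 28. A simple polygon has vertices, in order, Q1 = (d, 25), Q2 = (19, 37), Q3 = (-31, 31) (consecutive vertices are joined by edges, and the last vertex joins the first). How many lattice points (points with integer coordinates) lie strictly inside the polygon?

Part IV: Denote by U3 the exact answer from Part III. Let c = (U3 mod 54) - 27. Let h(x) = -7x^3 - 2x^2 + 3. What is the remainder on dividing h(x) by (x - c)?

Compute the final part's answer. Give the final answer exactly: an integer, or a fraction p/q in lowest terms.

Part I: cross terms: (-20*-26 - -27*-18)=34, (-27*-6 - 31*-26)=968, (31*-1 - 29*-6)=143, (29*-18 - -20*-1)=-542; twice the area = |603| = 603; area = 603/2; boundary points = 1 + 2 + 1 + 1 = 5; strictly interior points = area - boundary/2 + 1 = 300; answer 300
Part II: U1 = 300; r = -5; T(2) = 2*(21) - 1*(-5) = 47; iterating: T(2)=47, T(3)=73, T(4)=99, T(5)=125, T(6)=151, T(7)=177, T(8)=203, T(9)=229, T(10)=255, T(11)=281, T(12)=307; answer 307
Part III: U2 = 307; d = -15; cross terms: (-15*37 - 19*25)=-1030, (19*31 - -31*37)=1736, (-31*25 - -15*31)=-310; twice the area = |396| = 396; area = 198; boundary points = 2 + 2 + 2 = 6; strictly interior points = area - boundary/2 + 1 = 196; answer 196
Part IV: U3 = 196; c = 7; remainder = value at the root: -7*(7)^3 - 2*(7)^2 + 3 = (-2401) + (-98) + (3) = -2496; answer -2496

-2496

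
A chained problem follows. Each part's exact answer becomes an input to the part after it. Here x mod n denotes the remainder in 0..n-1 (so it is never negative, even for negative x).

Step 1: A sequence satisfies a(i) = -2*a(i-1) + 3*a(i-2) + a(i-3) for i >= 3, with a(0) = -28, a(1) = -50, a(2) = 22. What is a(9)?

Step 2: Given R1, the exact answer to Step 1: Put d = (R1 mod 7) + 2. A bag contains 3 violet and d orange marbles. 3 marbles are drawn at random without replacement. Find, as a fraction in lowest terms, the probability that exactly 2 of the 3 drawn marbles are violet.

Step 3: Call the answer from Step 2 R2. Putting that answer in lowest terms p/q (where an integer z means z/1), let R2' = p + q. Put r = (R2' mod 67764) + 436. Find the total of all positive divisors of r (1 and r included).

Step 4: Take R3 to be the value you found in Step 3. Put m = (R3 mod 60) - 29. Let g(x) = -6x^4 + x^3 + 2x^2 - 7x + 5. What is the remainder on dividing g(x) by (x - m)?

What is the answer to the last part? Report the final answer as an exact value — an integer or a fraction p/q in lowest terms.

-505337

Step 1: a(3) = -2*(22) + 3*(-50) + 1*(-28) = -222; iterating: a(3)=-222, a(4)=460, a(5)=-1564, a(6)=4286, a(7)=-12804, a(8)=36902, a(9)=-107930; answer -107930
Step 2: R1 = -107930; d = 5; total draws C(8,3) = 56; favorable C(3,2)*C(5,1) = 15; P = 15/56; answer 15/56
Step 3: R2 = 15/56; threaded value p + q = 71; r = 507; 507 = 3 * 13^2; sigma = (1 + 3) * (1 + 13 + 169) = 4 * 183 = 732; answer 732
Step 4: R3 = 732; m = -17; remainder = value at the root: -6*(-17)^4 + 1*(-17)^3 + 2*(-17)^2 - 7*(-17)^1 + 5 = (-501126) + (-4913) + (578) + (119) + (5) = -505337; answer -505337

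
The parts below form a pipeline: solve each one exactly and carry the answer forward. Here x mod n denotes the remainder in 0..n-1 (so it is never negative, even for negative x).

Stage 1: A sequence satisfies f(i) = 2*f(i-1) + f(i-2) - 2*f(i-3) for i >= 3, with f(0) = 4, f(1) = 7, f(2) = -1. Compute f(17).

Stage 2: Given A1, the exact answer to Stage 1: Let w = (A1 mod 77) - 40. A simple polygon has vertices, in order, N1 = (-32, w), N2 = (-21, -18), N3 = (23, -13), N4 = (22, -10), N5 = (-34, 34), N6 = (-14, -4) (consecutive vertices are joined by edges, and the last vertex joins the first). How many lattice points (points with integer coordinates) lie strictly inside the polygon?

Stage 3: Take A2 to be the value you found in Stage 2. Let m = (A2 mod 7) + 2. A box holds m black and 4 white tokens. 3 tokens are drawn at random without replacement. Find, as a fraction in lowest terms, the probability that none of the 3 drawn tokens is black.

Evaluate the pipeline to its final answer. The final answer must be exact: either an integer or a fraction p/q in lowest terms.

Stage 1: f(3) = 2*(-1) + 1*(7) - 2*(4) = -3; iterating: f(3)=-3, f(4)=-21, f(5)=-43, f(6)=-101, f(7)=-203, f(8)=-421, f(9)=-843, f(10)=-1701, f(11)=-3403, f(12)=-6821, f(13)=-13643, f(14)=-27301, f(15)=-54603, f(16)=-109221, f(17)=-218443; answer -218443
Stage 2: A1 = -218443; w = -34; cross terms: (-32*-18 - -21*-34)=-138, (-21*-13 - 23*-18)=687, (23*-10 - 22*-13)=56, (22*34 - -34*-10)=408, (-34*-4 - -14*34)=612, (-14*-34 - -32*-4)=348; twice the area = |1973| = 1973; area = 1973/2; boundary points = 1 + 1 + 1 + 4 + 2 + 6 = 15; strictly interior points = area - boundary/2 + 1 = 980; answer 980
Stage 3: A2 = 980; m = 2; total draws C(6,3) = 20; favorable C(4,3) = 4; P = 1/5; answer 1/5

1/5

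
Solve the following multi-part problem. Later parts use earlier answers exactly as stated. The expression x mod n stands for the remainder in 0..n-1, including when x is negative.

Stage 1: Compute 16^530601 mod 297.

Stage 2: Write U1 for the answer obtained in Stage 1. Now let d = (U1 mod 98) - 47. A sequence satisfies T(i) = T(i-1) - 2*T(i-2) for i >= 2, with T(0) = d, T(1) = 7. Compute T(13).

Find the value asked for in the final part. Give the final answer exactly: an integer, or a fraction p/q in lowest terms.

-3337

Stage 1: squarings mod 297: 16^1=16, 16^2=256, 16^4=196, 16^8=103, 16^16=214, 16^32=58, 16^64=97, 16^128=202, 16^256=115, 16^512=157, 16^1024=295, 16^2048=4, 16^4096=16, 16^8192=256, 16^16384=196, 16^32768=103, 16^65536=214, 16^131072=58, 16^262144=97, 16^524288=202; 16^530601 = 16^1 * 16^8 * 16^32 * 16^128 * 16^2048 * 16^4096 * 16^524288 = 280 (mod 297); answer 280
Stage 2: U1 = 280; d = 37; T(2) = 1*(7) - 2*(37) = -67; iterating: T(2)=-67, T(3)=-81, T(4)=53, T(5)=215, T(6)=109, T(7)=-321, T(8)=-539, T(9)=103, T(10)=1181, T(11)=975, T(12)=-1387, T(13)=-3337; answer -3337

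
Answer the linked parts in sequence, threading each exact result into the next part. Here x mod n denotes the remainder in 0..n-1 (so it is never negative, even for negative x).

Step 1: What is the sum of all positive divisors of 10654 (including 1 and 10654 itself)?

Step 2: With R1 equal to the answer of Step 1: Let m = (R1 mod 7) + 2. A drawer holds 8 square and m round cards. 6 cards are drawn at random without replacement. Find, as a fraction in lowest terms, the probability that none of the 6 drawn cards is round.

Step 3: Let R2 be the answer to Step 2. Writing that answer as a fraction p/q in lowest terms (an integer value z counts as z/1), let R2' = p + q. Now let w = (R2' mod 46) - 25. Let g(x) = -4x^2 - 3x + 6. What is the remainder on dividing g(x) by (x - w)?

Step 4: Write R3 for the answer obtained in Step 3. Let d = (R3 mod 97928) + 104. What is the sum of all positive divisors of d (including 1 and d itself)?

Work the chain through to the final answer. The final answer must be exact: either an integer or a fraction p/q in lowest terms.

183600

Step 1: 10654 = 2 * 7 * 761; sigma = (1 + 2) * (1 + 7) * (1 + 761) = 3 * 8 * 762 = 18288; answer 18288
Step 2: R1 = 18288; m = 6; total draws C(14,6) = 3003; favorable C(8,6) = 28; P = 4/429; answer 4/429
Step 3: R2 = 4/429; threaded value p + q = 433; w = -6; remainder = value at the root: -4*(-6)^2 - 3*(-6)^1 + 6 = (-144) + (18) + (6) = -120; answer -120
Step 4: R3 = -120; d = 97912; 97912 = 2^3 * 12239; sigma = (1 + 2 + 4 + 8) * (1 + 12239) = 15 * 12240 = 183600; answer 183600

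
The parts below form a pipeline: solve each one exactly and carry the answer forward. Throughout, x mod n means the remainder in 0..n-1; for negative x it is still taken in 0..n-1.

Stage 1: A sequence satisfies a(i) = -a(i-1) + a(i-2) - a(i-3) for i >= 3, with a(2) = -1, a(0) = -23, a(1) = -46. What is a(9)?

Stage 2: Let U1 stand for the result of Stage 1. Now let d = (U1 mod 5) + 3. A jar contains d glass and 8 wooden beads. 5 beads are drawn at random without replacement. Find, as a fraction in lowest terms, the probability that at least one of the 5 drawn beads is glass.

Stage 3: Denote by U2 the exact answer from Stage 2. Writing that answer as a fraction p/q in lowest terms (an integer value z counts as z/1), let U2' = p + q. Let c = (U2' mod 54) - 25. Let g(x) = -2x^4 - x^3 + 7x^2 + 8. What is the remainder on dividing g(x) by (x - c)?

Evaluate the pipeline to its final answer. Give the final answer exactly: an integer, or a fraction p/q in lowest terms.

-103042

Stage 1: a(3) = -1*(-1) + 1*(-46) - 1*(-23) = -22; iterating: a(3)=-22, a(4)=67, a(5)=-88, a(6)=177, a(7)=-332, a(8)=597, a(9)=-1106; answer -1106
Stage 2: U1 = -1106; d = 7; total draws C(15,5) = 3003; complement C(8,5) = 56; favorable 3003 - 56 = 2947; P = 421/429; answer 421/429
Stage 3: U2 = 421/429; threaded value p + q = 850; c = 15; remainder = value at the root: -2*(15)^4 - 1*(15)^3 + 7*(15)^2 + 8 = (-101250) + (-3375) + (1575) + (8) = -103042; answer -103042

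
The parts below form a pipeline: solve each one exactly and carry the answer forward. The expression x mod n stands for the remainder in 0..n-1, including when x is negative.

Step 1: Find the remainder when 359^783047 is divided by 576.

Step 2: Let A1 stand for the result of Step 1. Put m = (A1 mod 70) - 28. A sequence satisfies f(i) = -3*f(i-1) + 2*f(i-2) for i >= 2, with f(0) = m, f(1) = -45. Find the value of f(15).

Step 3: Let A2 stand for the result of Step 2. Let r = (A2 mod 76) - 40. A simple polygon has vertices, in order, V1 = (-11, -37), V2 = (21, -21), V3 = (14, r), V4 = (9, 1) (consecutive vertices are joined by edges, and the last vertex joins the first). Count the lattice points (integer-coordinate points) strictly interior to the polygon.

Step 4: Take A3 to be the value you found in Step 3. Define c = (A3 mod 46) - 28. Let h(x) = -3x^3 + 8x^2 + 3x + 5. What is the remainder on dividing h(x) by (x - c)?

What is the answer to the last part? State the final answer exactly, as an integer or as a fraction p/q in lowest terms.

Step 1: squarings mod 576: 359^1=359, 359^2=433, 359^4=289, 359^8=1, 359^16=1, 359^32=1, 359^64=1, 359^128=1, 359^256=1, 359^512=1, 359^1024=1, 359^2048=1, 359^4096=1, 359^8192=1, 359^16384=1, 359^32768=1, 359^65536=1, 359^131072=1, 359^262144=1, 359^524288=1; 359^783047 = 359^1 * 359^2 * 359^4 * 359^64 * 359^128 * 359^512 * 359^4096 * 359^8192 * 359^16384 * 359^32768 * 359^65536 * 359^131072 * 359^524288 = 215 (mod 576); answer 215
Step 2: A1 = 215; m = -23; f(2) = -3*(-45) + 2*(-23) = 89; iterating: f(2)=89, f(3)=-357, f(4)=1249, f(5)=-4461, f(6)=15881, f(7)=-56565, f(8)=201457, f(9)=-717501, f(10)=2555417, f(11)=-9101253, f(12)=32414593, f(13)=-115446285, f(14)=411168041, f(15)=-1464396693; answer -1464396693
Step 3: A2 = -1464396693; r = -5; cross terms: (-11*-21 - 21*-37)=1008, (21*-5 - 14*-21)=189, (14*1 - 9*-5)=59, (9*-37 - -11*1)=-322; twice the area = |934| = 934; area = 467; boundary points = 16 + 1 + 1 + 2 = 20; strictly interior points = area - boundary/2 + 1 = 458; answer 458
Step 4: A3 = 458; c = 16; remainder = value at the root: -3*(16)^3 + 8*(16)^2 + 3*(16)^1 + 5 = (-12288) + (2048) + (48) + (5) = -10187; answer -10187

-10187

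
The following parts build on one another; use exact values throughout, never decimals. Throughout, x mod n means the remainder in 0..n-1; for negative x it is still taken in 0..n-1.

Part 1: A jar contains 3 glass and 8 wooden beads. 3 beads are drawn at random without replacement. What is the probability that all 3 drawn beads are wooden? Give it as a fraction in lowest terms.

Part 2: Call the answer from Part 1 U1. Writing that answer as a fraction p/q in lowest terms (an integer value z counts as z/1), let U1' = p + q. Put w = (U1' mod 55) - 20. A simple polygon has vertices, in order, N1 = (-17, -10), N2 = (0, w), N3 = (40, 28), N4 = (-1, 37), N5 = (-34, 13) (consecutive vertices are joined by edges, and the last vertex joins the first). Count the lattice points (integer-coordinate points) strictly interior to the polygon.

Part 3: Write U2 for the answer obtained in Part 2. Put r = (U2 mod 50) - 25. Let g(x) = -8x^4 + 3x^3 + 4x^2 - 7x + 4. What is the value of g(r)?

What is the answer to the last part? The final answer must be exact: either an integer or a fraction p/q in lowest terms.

-1526444

Part 1: total draws C(11,3) = 165; favorable C(8,3) = 56; P = 56/165; answer 56/165
Part 2: U1 = 56/165; threaded value p + q = 221; w = -19; cross terms: (-17*-19 - 0*-10)=323, (0*28 - 40*-19)=760, (40*37 - -1*28)=1508, (-1*13 - -34*37)=1245, (-34*-10 - -17*13)=561; twice the area = |4397| = 4397; area = 4397/2; boundary points = 1 + 1 + 1 + 3 + 1 = 7; strictly interior points = area - boundary/2 + 1 = 2196; answer 2196
Part 3: U2 = 2196; r = 21; -8*(21)^4 + 3*(21)^3 + 4*(21)^2 - 7*(21)^1 + 4 = (-1555848) + (27783) + (1764) + (-147) + (4) = -1526444; answer -1526444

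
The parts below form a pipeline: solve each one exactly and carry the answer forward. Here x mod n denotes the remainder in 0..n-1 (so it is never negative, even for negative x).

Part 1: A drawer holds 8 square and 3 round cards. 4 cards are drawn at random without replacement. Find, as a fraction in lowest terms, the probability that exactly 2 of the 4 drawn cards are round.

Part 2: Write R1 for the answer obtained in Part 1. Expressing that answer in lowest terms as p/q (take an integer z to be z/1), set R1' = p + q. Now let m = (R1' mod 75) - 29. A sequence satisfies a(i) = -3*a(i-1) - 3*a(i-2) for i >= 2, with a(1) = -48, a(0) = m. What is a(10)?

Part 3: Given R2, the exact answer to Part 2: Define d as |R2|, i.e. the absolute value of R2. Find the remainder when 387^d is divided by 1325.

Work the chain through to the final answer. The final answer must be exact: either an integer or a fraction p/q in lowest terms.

Part 1: total draws C(11,4) = 330; favorable C(3,2)*C(8,2) = 84; P = 14/55; answer 14/55
Part 2: R1 = 14/55; threaded value p + q = 69; m = 40; a(2) = -3*(-48) - 3*(40) = 24; iterating: a(2)=24, a(3)=72, a(4)=-288, a(5)=648, a(6)=-1080, a(7)=1296, a(8)=-648, a(9)=-1944, a(10)=7776; answer 7776
Part 3: R2 = 7776; d = 7776; squarings mod 1325: 387^1=387, 387^2=44, 387^4=611, 387^8=996, 387^16=916, 387^32=331, 387^64=911, 387^128=471, 387^256=566, 387^512=1031, 387^1024=311, 387^2048=1321, 387^4096=16; 387^7776 = 387^32 * 387^64 * 387^512 * 387^1024 * 387^2048 * 387^4096 = 1316 (mod 1325); answer 1316

1316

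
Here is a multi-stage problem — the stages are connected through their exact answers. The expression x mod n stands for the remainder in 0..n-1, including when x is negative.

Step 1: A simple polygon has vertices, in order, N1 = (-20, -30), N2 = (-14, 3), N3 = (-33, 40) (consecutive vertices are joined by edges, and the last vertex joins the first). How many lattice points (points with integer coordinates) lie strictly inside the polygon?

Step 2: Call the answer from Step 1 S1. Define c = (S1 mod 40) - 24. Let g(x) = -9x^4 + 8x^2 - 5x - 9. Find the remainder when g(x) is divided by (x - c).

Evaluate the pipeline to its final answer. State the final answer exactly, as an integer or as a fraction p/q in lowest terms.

-5

Step 1: cross terms: (-20*3 - -14*-30)=-480, (-14*40 - -33*3)=-461, (-33*-30 - -20*40)=1790; twice the area = |849| = 849; area = 849/2; boundary points = 3 + 1 + 1 = 5; strictly interior points = area - boundary/2 + 1 = 423; answer 423
Step 2: S1 = 423; c = -1; remainder = value at the root: -9*(-1)^4 + 8*(-1)^2 - 5*(-1)^1 - 9 = (-9) + (8) + (5) + (-9) = -5; answer -5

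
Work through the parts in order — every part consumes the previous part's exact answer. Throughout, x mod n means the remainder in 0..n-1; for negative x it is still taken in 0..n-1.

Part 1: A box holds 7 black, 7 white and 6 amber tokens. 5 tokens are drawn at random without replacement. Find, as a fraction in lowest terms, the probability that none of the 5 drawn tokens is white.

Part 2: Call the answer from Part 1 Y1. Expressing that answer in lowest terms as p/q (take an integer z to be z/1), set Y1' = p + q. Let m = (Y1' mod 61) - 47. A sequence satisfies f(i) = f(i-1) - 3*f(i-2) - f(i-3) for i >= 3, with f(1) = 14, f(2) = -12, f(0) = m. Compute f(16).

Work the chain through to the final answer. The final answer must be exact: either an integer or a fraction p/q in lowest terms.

Part 1: total draws C(20,5) = 15504; favorable C(13,5) = 1287; P = 429/5168; answer 429/5168
Part 2: Y1 = 429/5168; threaded value p + q = 5597; m = -1; f(3) = 1*(-12) - 3*(14) - 1*(-1) = -53; iterating: f(3)=-53, f(4)=-31, f(5)=140, f(6)=286, f(7)=-103, f(8)=-1101, f(9)=-1078, f(10)=2328, f(11)=6663, f(12)=757, f(13)=-21560, f(14)=-30494, f(15)=33429, f(16)=146471; answer 146471

146471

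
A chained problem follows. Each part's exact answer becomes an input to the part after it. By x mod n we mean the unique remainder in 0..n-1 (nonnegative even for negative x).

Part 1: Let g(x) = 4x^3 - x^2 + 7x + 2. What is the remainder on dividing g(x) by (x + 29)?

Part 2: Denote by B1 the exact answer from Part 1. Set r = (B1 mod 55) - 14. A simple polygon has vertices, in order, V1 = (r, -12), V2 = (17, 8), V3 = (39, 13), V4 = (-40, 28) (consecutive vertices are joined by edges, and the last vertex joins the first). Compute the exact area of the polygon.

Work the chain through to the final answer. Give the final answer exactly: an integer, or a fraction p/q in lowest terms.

2145/2

Part 1: remainder = value at the root: 4*(-29)^3 - 1*(-29)^2 + 7*(-29)^1 + 2 = (-97556) + (-841) + (-203) + (2) = -98598; answer -98598
Part 2: B1 = -98598; r = 3; cross terms: (3*8 - 17*-12)=228, (17*13 - 39*8)=-91, (39*28 - -40*13)=1612, (-40*-12 - 3*28)=396; twice the area = |2145| = 2145; area = 2145/2; answer 2145/2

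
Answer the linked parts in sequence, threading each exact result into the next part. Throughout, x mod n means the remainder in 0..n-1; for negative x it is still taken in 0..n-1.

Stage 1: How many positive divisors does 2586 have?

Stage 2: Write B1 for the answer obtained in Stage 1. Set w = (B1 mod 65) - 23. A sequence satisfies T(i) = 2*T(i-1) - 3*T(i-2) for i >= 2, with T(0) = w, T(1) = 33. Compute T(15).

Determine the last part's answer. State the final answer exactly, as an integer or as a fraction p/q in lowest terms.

137067

Stage 1: 2586 = 2 * 3 * 431; number of divisors = (1+1) * (1+1) * (1+1) = 8; answer 8
Stage 2: B1 = 8; w = -15; T(2) = 2*(33) - 3*(-15) = 111; iterating: T(2)=111, T(3)=123, T(4)=-87, T(5)=-543, T(6)=-825, T(7)=-21, T(8)=2433, T(9)=4929, T(10)=2559, T(11)=-9669, T(12)=-27015, T(13)=-25023, T(14)=30999, T(15)=137067; answer 137067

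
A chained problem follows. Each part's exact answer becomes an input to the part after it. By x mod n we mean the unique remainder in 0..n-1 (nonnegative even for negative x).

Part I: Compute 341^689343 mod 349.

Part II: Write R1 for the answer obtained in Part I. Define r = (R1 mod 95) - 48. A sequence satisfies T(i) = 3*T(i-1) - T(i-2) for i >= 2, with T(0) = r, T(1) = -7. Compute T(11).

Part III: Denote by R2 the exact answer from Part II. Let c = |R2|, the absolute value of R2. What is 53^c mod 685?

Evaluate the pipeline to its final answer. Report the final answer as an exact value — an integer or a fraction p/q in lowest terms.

Part I: squarings mod 349: 341^1=341, 341^2=64, 341^4=257, 341^8=88, 341^16=66, 341^32=168, 341^64=304, 341^128=280, 341^256=224, 341^512=269, 341^1024=118, 341^2048=313, 341^4096=249, 341^8192=228, 341^16384=332, 341^32768=289, 341^65536=110, 341^131072=234, 341^262144=312, 341^524288=322; 341^689343 = 341^1 * 341^2 * 341^4 * 341^8 * 341^16 * 341^32 * 341^128 * 341^1024 * 341^32768 * 341^131072 * 341^524288 = 146 (mod 349); answer 146
Part II: R1 = 146; r = 3; T(2) = 3*(-7) - 1*(3) = -24; iterating: T(2)=-24, T(3)=-65, T(4)=-171, T(5)=-448, T(6)=-1173, T(7)=-3071, T(8)=-8040, T(9)=-21049, T(10)=-55107, T(11)=-144272; answer -144272
Part III: R2 = -144272; c = 144272; squarings mod 685: 53^1=53, 53^2=69, 53^4=651, 53^8=471, 53^16=586, 53^32=211, 53^64=681, 53^128=16, 53^256=256, 53^512=461, 53^1024=171, 53^2048=471, 53^4096=586, 53^8192=211, 53^16384=681, 53^32768=16, 53^65536=256, 53^131072=461; 53^144272 = 53^16 * 53^128 * 53^256 * 53^512 * 53^4096 * 53^8192 * 53^131072 = 671 (mod 685); answer 671

671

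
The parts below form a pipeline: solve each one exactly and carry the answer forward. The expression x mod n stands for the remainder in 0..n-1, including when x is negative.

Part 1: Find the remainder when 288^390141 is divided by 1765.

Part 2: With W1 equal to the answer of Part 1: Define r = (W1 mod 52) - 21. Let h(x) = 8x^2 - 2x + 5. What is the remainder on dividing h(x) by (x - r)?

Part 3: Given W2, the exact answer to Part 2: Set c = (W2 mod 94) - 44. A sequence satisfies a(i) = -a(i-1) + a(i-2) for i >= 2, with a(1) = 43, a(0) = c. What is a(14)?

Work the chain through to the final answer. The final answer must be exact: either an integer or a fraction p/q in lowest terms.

-19240

Part 1: squarings mod 1765: 288^1=288, 288^2=1754, 288^4=121, 288^8=521, 288^16=1396, 288^32=256, 288^64=231, 288^128=411, 288^256=1246, 288^512=1081, 288^1024=131, 288^2048=1276, 288^4096=846, 288^8192=891, 288^16384=1396, 288^32768=256, 288^65536=231, 288^131072=411, 288^262144=1246; 288^390141 = 288^1 * 288^4 * 288^8 * 288^16 * 288^32 * 288^64 * 288^128 * 288^256 * 288^512 * 288^4096 * 288^8192 * 288^16384 * 288^32768 * 288^65536 * 288^262144 = 1693 (mod 1765); answer 1693
Part 2: W1 = 1693; r = 8; remainder = value at the root: 8*(8)^2 - 2*(8)^1 + 5 = (512) + (-16) + (5) = 501; answer 501
Part 3: W2 = 501; c = -13; a(2) = -1*(43) + 1*(-13) = -56; iterating: a(2)=-56, a(3)=99, a(4)=-155, a(5)=254, a(6)=-409, a(7)=663, a(8)=-1072, a(9)=1735, a(10)=-2807, a(11)=4542, a(12)=-7349, a(13)=11891, a(14)=-19240; answer -19240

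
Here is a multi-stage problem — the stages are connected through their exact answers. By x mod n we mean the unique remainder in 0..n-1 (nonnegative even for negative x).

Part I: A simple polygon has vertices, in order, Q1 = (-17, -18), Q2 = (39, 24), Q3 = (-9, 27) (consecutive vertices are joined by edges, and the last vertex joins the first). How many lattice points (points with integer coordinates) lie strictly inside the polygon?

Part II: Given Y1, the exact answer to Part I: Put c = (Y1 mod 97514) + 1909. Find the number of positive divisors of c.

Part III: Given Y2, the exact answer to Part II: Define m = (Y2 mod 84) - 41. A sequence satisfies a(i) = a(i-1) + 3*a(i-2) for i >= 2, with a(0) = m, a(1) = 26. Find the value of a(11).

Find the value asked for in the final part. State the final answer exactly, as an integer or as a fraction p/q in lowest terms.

Part I: cross terms: (-17*24 - 39*-18)=294, (39*27 - -9*24)=1269, (-9*-18 - -17*27)=621; twice the area = |2184| = 2184; area = 1092; boundary points = 14 + 3 + 1 = 18; strictly interior points = area - boundary/2 + 1 = 1084; answer 1084
Part II: Y1 = 1084; c = 2993; 2993 = 41 * 73; number of divisors = (1+1) * (1+1) = 4; answer 4
Part III: Y2 = 4; m = -37; a(2) = 1*(26) + 3*(-37) = -85; iterating: a(2)=-85, a(3)=-7, a(4)=-262, a(5)=-283, a(6)=-1069, a(7)=-1918, a(8)=-5125, a(9)=-10879, a(10)=-26254, a(11)=-58891; answer -58891

-58891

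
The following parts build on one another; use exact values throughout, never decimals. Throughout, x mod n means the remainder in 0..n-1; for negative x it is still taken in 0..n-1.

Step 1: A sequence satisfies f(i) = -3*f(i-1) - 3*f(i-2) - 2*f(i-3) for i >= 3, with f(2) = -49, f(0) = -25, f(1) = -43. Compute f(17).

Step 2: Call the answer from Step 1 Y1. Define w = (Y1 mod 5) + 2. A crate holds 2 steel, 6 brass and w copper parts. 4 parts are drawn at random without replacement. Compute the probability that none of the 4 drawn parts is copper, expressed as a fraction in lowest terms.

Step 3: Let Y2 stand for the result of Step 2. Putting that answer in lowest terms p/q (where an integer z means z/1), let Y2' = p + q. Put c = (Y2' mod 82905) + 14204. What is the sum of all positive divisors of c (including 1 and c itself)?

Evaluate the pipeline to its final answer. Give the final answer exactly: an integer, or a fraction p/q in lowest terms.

Step 1: f(3) = -3*(-49) - 3*(-43) - 2*(-25) = 326; iterating: f(3)=326, f(4)=-745, f(5)=1355, f(6)=-2482, f(7)=4871, f(8)=-9877, f(9)=19982, f(10)=-40057, f(11)=79979, f(12)=-159730, f(13)=319367, f(14)=-638869, f(15)=1277966, f(16)=-2556025, f(17)=5111915; answer 5111915
Step 2: Y1 = 5111915; w = 2; total draws C(10,4) = 210; favorable C(8,4) = 70; P = 1/3; answer 1/3
Step 3: Y2 = 1/3; threaded value p + q = 4; c = 14208; 14208 = 2^7 * 3 * 37; sigma = (1 + 2 + 4 + 8 + 16 + 32 + 64 + 128) * (1 + 3) * (1 + 37) = 255 * 4 * 38 = 38760; answer 38760

38760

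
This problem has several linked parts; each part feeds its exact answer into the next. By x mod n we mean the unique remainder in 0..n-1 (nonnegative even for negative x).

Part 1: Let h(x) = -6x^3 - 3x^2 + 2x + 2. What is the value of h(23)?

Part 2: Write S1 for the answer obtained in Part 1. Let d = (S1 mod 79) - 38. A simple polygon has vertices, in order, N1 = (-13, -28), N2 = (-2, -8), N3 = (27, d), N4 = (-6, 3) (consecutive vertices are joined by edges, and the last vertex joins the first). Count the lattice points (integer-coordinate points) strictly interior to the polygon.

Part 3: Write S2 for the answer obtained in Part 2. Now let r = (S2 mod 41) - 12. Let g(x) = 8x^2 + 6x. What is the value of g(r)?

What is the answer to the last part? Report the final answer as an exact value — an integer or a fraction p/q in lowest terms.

Part 1: -6*(23)^3 - 3*(23)^2 + 2*(23)^1 + 2 = (-73002) + (-1587) + (46) + (2) = -74541; answer -74541
Part 2: S1 = -74541; d = -3; cross terms: (-13*-8 - -2*-28)=48, (-2*-3 - 27*-8)=222, (27*3 - -6*-3)=63, (-6*-28 - -13*3)=207; twice the area = |540| = 540; area = 270; boundary points = 1 + 1 + 3 + 1 = 6; strictly interior points = area - boundary/2 + 1 = 268; answer 268
Part 3: S2 = 268; r = 10; 8*(10)^2 + 6*(10)^1 = (800) + (60) = 860; answer 860

860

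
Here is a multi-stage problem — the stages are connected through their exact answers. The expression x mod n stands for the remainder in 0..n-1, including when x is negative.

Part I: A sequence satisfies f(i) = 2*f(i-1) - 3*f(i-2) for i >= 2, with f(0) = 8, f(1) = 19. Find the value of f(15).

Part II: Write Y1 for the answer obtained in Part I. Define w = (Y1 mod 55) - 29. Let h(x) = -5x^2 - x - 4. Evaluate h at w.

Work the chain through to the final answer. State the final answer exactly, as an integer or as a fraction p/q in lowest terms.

Part I: f(2) = 2*(19) - 3*(8) = 14; iterating: f(2)=14, f(3)=-29, f(4)=-100, f(5)=-113, f(6)=74, f(7)=487, f(8)=752, f(9)=43, f(10)=-2170, f(11)=-4469, f(12)=-2428, f(13)=8551, f(14)=24386, f(15)=23119; answer 23119
Part II: Y1 = 23119; w = -10; -5*(-10)^2 - 1*(-10)^1 - 4 = (-500) + (10) + (-4) = -494; answer -494

-494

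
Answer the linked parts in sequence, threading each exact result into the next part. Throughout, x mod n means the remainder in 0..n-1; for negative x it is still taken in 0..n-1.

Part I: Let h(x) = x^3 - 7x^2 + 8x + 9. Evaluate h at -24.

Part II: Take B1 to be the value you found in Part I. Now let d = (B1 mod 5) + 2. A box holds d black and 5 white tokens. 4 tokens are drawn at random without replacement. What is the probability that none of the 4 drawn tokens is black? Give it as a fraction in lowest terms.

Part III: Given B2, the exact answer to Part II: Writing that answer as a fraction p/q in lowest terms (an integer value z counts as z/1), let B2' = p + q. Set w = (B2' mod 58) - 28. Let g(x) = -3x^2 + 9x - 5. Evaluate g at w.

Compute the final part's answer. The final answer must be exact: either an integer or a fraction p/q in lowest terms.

-629

Part I: 1*(-24)^3 - 7*(-24)^2 + 8*(-24)^1 + 9 = (-13824) + (-4032) + (-192) + (9) = -18039; answer -18039
Part II: B1 = -18039; d = 3; total draws C(8,4) = 70; favorable C(5,4) = 5; P = 1/14; answer 1/14
Part III: B2 = 1/14; threaded value p + q = 15; w = -13; -3*(-13)^2 + 9*(-13)^1 - 5 = (-507) + (-117) + (-5) = -629; answer -629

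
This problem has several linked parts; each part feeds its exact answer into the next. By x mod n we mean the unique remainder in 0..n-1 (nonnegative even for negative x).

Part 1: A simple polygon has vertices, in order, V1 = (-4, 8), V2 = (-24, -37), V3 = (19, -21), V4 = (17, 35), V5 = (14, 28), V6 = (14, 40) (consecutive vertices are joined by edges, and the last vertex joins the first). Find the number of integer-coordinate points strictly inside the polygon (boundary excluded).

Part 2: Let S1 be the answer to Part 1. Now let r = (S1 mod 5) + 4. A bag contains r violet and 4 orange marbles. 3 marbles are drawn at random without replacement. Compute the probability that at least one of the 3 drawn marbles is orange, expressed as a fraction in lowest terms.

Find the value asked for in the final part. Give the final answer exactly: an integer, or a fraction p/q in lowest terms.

5/6

Part 1: cross terms: (-4*-37 - -24*8)=340, (-24*-21 - 19*-37)=1207, (19*35 - 17*-21)=1022, (17*28 - 14*35)=-14, (14*40 - 14*28)=168, (14*8 - -4*40)=272; twice the area = |2995| = 2995; area = 2995/2; boundary points = 5 + 1 + 2 + 1 + 12 + 2 = 23; strictly interior points = area - boundary/2 + 1 = 1487; answer 1487
Part 2: S1 = 1487; r = 6; total draws C(10,3) = 120; complement C(6,3) = 20; favorable 120 - 20 = 100; P = 5/6; answer 5/6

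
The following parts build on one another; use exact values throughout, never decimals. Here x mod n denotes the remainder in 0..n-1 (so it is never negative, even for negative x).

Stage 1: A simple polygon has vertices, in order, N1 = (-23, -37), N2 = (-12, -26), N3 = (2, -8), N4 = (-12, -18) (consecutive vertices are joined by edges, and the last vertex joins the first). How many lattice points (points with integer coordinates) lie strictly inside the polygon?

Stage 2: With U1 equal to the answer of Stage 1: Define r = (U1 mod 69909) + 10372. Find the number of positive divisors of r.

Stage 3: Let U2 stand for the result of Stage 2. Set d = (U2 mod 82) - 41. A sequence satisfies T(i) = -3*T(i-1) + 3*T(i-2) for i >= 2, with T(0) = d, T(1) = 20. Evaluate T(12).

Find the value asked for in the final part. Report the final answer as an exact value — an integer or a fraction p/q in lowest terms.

-76563225

Stage 1: cross terms: (-23*-26 - -12*-37)=154, (-12*-8 - 2*-26)=148, (2*-18 - -12*-8)=-132, (-12*-37 - -23*-18)=30; twice the area = |200| = 200; area = 100; boundary points = 11 + 2 + 2 + 1 = 16; strictly interior points = area - boundary/2 + 1 = 93; answer 93
Stage 2: U1 = 93; r = 10465; 10465 = 5 * 7 * 13 * 23; number of divisors = (1+1) * (1+1) * (1+1) * (1+1) = 16; answer 16
Stage 3: U2 = 16; d = -25; T(2) = -3*(20) + 3*(-25) = -135; iterating: T(2)=-135, T(3)=465, T(4)=-1800, T(5)=6795, T(6)=-25785, T(7)=97740, T(8)=-370575, T(9)=1404945, T(10)=-5326560, T(11)=20194515, T(12)=-76563225; answer -76563225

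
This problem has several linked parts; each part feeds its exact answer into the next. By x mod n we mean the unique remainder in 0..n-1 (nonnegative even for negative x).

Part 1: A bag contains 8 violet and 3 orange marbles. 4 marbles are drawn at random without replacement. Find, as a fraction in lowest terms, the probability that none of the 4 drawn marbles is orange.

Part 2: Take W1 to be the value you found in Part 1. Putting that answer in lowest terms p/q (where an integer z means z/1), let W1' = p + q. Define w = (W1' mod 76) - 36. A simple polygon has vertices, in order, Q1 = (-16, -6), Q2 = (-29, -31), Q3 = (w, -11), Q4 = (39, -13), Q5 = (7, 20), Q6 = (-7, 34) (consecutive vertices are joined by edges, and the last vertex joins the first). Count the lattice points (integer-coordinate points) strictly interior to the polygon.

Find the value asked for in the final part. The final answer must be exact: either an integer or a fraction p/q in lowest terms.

1480

Part 1: total draws C(11,4) = 330; favorable C(8,4) = 70; P = 7/33; answer 7/33
Part 2: W1 = 7/33; threaded value p + q = 40; w = 4; cross terms: (-16*-31 - -29*-6)=322, (-29*-11 - 4*-31)=443, (4*-13 - 39*-11)=377, (39*20 - 7*-13)=871, (7*34 - -7*20)=378, (-7*-6 - -16*34)=586; twice the area = |2977| = 2977; area = 2977/2; boundary points = 1 + 1 + 1 + 1 + 14 + 1 = 19; strictly interior points = area - boundary/2 + 1 = 1480; answer 1480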